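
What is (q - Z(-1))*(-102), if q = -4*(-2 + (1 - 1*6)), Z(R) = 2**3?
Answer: -2040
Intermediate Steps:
Z(R) = 8
q = 28 (q = -4*(-2 + (1 - 6)) = -4*(-2 - 5) = -4*(-7) = 28)
(q - Z(-1))*(-102) = (28 - 1*8)*(-102) = (28 - 8)*(-102) = 20*(-102) = -2040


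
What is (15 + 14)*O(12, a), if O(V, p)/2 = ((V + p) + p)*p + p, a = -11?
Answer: 5742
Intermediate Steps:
O(V, p) = 2*p + 2*p*(V + 2*p) (O(V, p) = 2*(((V + p) + p)*p + p) = 2*((V + 2*p)*p + p) = 2*(p*(V + 2*p) + p) = 2*(p + p*(V + 2*p)) = 2*p + 2*p*(V + 2*p))
(15 + 14)*O(12, a) = (15 + 14)*(2*(-11)*(1 + 12 + 2*(-11))) = 29*(2*(-11)*(1 + 12 - 22)) = 29*(2*(-11)*(-9)) = 29*198 = 5742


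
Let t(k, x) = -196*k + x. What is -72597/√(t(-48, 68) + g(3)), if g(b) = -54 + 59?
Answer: -72597*√9481/9481 ≈ -745.58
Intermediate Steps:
t(k, x) = x - 196*k
g(b) = 5
-72597/√(t(-48, 68) + g(3)) = -72597/√((68 - 196*(-48)) + 5) = -72597/√((68 + 9408) + 5) = -72597/√(9476 + 5) = -72597*√9481/9481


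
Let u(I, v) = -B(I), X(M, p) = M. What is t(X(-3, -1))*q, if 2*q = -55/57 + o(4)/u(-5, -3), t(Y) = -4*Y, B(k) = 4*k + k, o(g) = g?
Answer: -2294/475 ≈ -4.8295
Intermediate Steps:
B(k) = 5*k
u(I, v) = -5*I
q = -1147/2850 (q = (-55/57 + 4/((-5*(-5))))/2 = (-55*1/57 + 4/25)/2 = (-55/57 + 4*(1/25))/2 = (-55/57 + 4/25)/2 = (½)*(-1147/1425) = -1147/2850 ≈ -0.40246)
t(X(-3, -1))*q = -4*(-3)*(-1147/2850) = 12*(-1147/2850) = -2294/475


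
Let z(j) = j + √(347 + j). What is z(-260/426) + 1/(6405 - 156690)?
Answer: -2170807/3556745 + √15715353/213 ≈ 18.001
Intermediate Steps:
z(-260/426) + 1/(6405 - 156690) = (-260/426 + √(347 - 260/426)) + 1/(6405 - 156690) = (-260*1/426 + √(347 - 260*1/426)) + 1/(-150285) = (-130/213 + √(347 - 130/213)) - 1/150285 = (-130/213 + √(73781/213)) - 1/150285 = (-130/213 + √15715353/213) - 1/150285 = -2170807/3556745 + √15715353/213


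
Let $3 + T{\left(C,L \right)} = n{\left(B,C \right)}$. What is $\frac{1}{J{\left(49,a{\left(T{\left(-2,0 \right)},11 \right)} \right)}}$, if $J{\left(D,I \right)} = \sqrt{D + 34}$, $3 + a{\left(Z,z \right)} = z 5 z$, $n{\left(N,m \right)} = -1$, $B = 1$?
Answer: $\frac{\sqrt{83}}{83} \approx 0.10976$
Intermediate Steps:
$T{\left(C,L \right)} = -4$ ($T{\left(C,L \right)} = -3 - 1 = -4$)
$a{\left(Z,z \right)} = -3 + 5 z^{2}$ ($a{\left(Z,z \right)} = -3 + z 5 z = -3 + 5 z z = -3 + 5 z^{2}$)
$J{\left(D,I \right)} = \sqrt{34 + D}$
$\frac{1}{J{\left(49,a{\left(T{\left(-2,0 \right)},11 \right)} \right)}} = \frac{1}{\sqrt{34 + 49}} = \frac{1}{\sqrt{83}} = \frac{\sqrt{83}}{83}$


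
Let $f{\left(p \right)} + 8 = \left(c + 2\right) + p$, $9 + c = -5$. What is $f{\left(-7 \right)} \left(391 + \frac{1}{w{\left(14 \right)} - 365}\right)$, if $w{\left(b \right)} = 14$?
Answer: $- \frac{137240}{13} \approx -10557.0$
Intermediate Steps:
$c = -14$ ($c = -9 - 5 = -14$)
$f{\left(p \right)} = -20 + p$ ($f{\left(p \right)} = -8 + \left(\left(-14 + 2\right) + p\right) = -8 + \left(-12 + p\right) = -20 + p$)
$f{\left(-7 \right)} \left(391 + \frac{1}{w{\left(14 \right)} - 365}\right) = \left(-20 - 7\right) \left(391 + \frac{1}{14 - 365}\right) = - 27 \left(391 + \frac{1}{-351}\right) = - 27 \left(391 - \frac{1}{351}\right) = \left(-27\right) \frac{137240}{351} = - \frac{137240}{13}$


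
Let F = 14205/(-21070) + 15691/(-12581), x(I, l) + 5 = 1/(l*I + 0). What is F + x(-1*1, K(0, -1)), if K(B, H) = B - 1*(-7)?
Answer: -374519927/53016334 ≈ -7.0642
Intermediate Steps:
K(B, H) = 7 + B (K(B, H) = B + 7 = 7 + B)
x(I, l) = -5 + 1/(I*l) (x(I, l) = -5 + 1/(l*I + 0) = -5 + 1/(I*l + 0) = -5 + 1/(I*l))
F = -101864495/53016334 (F = 14205*(-1/21070) + 15691*(-1/12581) = -2841/4214 - 15691/12581 = -101864495/53016334 ≈ -1.9214)
F + x(-1*1, K(0, -1)) = -101864495/53016334 + (-5 + 1/(((-1*1))*(7 + 0))) = -101864495/53016334 + (-5 + 1/(-1*7)) = -101864495/53016334 + (-5 - 1*⅐) = -101864495/53016334 + (-5 - ⅐) = -101864495/53016334 - 36/7 = -374519927/53016334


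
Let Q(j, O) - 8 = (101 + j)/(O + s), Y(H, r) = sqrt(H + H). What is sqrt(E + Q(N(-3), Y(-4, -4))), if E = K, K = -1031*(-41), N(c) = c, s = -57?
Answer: sqrt((2409805 - 84558*I*sqrt(2))/(57 - 2*I*sqrt(2))) ≈ 205.61 - 0.e-4*I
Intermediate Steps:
Y(H, r) = sqrt(2)*sqrt(H) (Y(H, r) = sqrt(2*H) = sqrt(2)*sqrt(H))
K = 42271
E = 42271
Q(j, O) = 8 + (101 + j)/(-57 + O) (Q(j, O) = 8 + (101 + j)/(O - 57) = 8 + (101 + j)/(-57 + O))
sqrt(E + Q(N(-3), Y(-4, -4))) = sqrt(42271 + (-355 - 3 + 8*(sqrt(2)*sqrt(-4)))/(-57 + sqrt(2)*sqrt(-4))) = sqrt(42271 + (-355 - 3 + 8*(sqrt(2)*(2*I)))/(-57 + sqrt(2)*(2*I))) = sqrt(42271 + (-355 - 3 + 8*(2*I*sqrt(2)))/(-57 + 2*I*sqrt(2))) = sqrt(42271 + (-355 - 3 + 16*I*sqrt(2))/(-57 + 2*I*sqrt(2))) = sqrt(42271 + (-358 + 16*I*sqrt(2))/(-57 + 2*I*sqrt(2)))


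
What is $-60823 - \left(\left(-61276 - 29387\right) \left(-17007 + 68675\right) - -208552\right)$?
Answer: $4684106509$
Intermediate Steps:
$-60823 - \left(\left(-61276 - 29387\right) \left(-17007 + 68675\right) - -208552\right) = -60823 - \left(\left(-61276 - 29387\right) 51668 + 208552\right) = -60823 - \left(\left(-90663\right) 51668 + 208552\right) = -60823 - \left(-4684375884 + 208552\right) = -60823 - -4684167332 = -60823 + 4684167332 = 4684106509$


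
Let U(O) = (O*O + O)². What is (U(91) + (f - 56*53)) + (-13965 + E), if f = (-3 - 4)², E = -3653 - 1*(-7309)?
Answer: 70077156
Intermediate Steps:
E = 3656 (E = -3653 + 7309 = 3656)
f = 49 (f = (-7)² = 49)
U(O) = (O + O²)² (U(O) = (O² + O)² = (O + O²)²)
(U(91) + (f - 56*53)) + (-13965 + E) = (91²*(1 + 91)² + (49 - 56*53)) + (-13965 + 3656) = (8281*92² + (49 - 2968)) - 10309 = (8281*8464 - 2919) - 10309 = (70090384 - 2919) - 10309 = 70087465 - 10309 = 70077156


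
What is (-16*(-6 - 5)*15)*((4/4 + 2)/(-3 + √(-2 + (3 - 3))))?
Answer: -2160 - 720*I*√2 ≈ -2160.0 - 1018.2*I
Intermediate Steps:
(-16*(-6 - 5)*15)*((4/4 + 2)/(-3 + √(-2 + (3 - 3)))) = (-16*(-11)*15)*((4*(¼) + 2)/(-3 + √(-2 + 0))) = (176*15)*((1 + 2)/(-3 + √(-2))) = 2640*(3/(-3 + I*√2)) = 7920/(-3 + I*√2)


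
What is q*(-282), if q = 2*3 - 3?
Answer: -846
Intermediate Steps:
q = 3 (q = 6 - 3 = 3)
q*(-282) = 3*(-282) = -846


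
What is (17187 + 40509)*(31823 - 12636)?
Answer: 1107013152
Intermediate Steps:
(17187 + 40509)*(31823 - 12636) = 57696*19187 = 1107013152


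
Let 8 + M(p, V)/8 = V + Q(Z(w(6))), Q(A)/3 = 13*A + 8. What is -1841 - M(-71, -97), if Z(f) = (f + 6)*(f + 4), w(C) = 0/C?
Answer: -8681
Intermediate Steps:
w(C) = 0
Z(f) = (4 + f)*(6 + f) (Z(f) = (6 + f)*(4 + f) = (4 + f)*(6 + f))
Q(A) = 24 + 39*A (Q(A) = 3*(13*A + 8) = 3*(8 + 13*A) = 24 + 39*A)
M(p, V) = 7616 + 8*V (M(p, V) = -64 + 8*(V + (24 + 39*(24 + 0² + 10*0))) = -64 + 8*(V + (24 + 39*(24 + 0 + 0))) = -64 + 8*(V + (24 + 39*24)) = -64 + 8*(V + (24 + 936)) = -64 + 8*(V + 960) = -64 + 8*(960 + V) = -64 + (7680 + 8*V) = 7616 + 8*V)
-1841 - M(-71, -97) = -1841 - (7616 + 8*(-97)) = -1841 - (7616 - 776) = -1841 - 1*6840 = -1841 - 6840 = -8681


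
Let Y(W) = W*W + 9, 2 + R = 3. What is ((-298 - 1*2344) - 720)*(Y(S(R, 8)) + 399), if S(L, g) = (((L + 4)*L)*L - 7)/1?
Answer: -1385144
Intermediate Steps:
R = 1 (R = -2 + 3 = 1)
S(L, g) = -7 + L²*(4 + L) (S(L, g) = (((4 + L)*L)*L - 7)*1 = ((L*(4 + L))*L - 7)*1 = (L²*(4 + L) - 7)*1 = (-7 + L²*(4 + L))*1 = -7 + L²*(4 + L))
Y(W) = 9 + W² (Y(W) = W² + 9 = 9 + W²)
((-298 - 1*2344) - 720)*(Y(S(R, 8)) + 399) = ((-298 - 1*2344) - 720)*((9 + (-7 + 1³ + 4*1²)²) + 399) = ((-298 - 2344) - 720)*((9 + (-7 + 1 + 4*1)²) + 399) = (-2642 - 720)*((9 + (-7 + 1 + 4)²) + 399) = -3362*((9 + (-2)²) + 399) = -3362*((9 + 4) + 399) = -3362*(13 + 399) = -3362*412 = -1385144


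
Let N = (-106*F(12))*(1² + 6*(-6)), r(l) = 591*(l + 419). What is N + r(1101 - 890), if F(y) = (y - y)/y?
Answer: 372330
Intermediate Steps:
r(l) = 247629 + 591*l (r(l) = 591*(419 + l) = 247629 + 591*l)
F(y) = 0 (F(y) = 0/y = 0)
N = 0 (N = (-106*0)*(1² + 6*(-6)) = 0*(1 - 36) = 0*(-35) = 0)
N + r(1101 - 890) = 0 + (247629 + 591*(1101 - 890)) = 0 + (247629 + 591*211) = 0 + (247629 + 124701) = 0 + 372330 = 372330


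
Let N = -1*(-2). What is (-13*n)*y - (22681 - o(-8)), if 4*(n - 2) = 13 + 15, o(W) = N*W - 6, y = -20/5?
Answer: -22235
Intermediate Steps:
y = -4 (y = -20/5 = -5*4/5 = -4)
N = 2
o(W) = -6 + 2*W (o(W) = 2*W - 6 = -6 + 2*W)
n = 9 (n = 2 + (13 + 15)/4 = 2 + (1/4)*28 = 2 + 7 = 9)
(-13*n)*y - (22681 - o(-8)) = -13*9*(-4) - (22681 - (-6 + 2*(-8))) = -117*(-4) - (22681 - (-6 - 16)) = 468 - (22681 - 1*(-22)) = 468 - (22681 + 22) = 468 - 1*22703 = 468 - 22703 = -22235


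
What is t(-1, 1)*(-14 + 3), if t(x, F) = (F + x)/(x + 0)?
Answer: 0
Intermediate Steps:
t(x, F) = (F + x)/x
t(-1, 1)*(-14 + 3) = ((1 - 1)/(-1))*(-14 + 3) = -1*0*(-11) = 0*(-11) = 0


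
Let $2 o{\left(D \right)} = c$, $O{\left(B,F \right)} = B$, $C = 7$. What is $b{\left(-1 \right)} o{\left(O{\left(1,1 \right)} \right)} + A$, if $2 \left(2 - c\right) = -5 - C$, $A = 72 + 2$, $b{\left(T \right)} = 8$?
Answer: $106$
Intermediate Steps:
$A = 74$
$c = 8$ ($c = 2 - \frac{-5 - 7}{2} = 2 - -6 = 2 + 6 = 8$)
$o{\left(D \right)} = 4$ ($o{\left(D \right)} = \frac{1}{2} \cdot 8 = 4$)
$b{\left(-1 \right)} o{\left(O{\left(1,1 \right)} \right)} + A = 8 \cdot 4 + 74 = 32 + 74 = 106$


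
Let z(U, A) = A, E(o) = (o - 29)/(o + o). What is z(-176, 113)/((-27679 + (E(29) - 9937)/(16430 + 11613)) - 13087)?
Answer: -3168859/1143210875 ≈ -0.0027719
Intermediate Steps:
E(o) = (-29 + o)/(2*o) (E(o) = (-29 + o)/((2*o)) = (-29 + o)*(1/(2*o)) = (-29 + o)/(2*o))
z(-176, 113)/((-27679 + (E(29) - 9937)/(16430 + 11613)) - 13087) = 113/((-27679 + ((1/2)*(-29 + 29)/29 - 9937)/(16430 + 11613)) - 13087) = 113/((-27679 + ((1/2)*(1/29)*0 - 9937)/28043) - 13087) = 113/((-27679 + (0 - 9937)*(1/28043)) - 13087) = 113/((-27679 - 9937*1/28043) - 13087) = 113/((-27679 - 9937/28043) - 13087) = 113/(-776212134/28043 - 13087) = 113/(-1143210875/28043) = 113*(-28043/1143210875) = -3168859/1143210875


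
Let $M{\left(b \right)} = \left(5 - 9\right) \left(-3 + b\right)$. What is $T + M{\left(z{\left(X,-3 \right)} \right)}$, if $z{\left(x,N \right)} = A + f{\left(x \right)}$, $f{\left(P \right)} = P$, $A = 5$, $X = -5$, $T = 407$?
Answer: $419$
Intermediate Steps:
$z{\left(x,N \right)} = 5 + x$
$M{\left(b \right)} = 12 - 4 b$ ($M{\left(b \right)} = - 4 \left(-3 + b\right) = 12 - 4 b$)
$T + M{\left(z{\left(X,-3 \right)} \right)} = 407 + \left(12 - 4 \left(5 - 5\right)\right) = 407 + \left(12 - 0\right) = 407 + \left(12 + 0\right) = 407 + 12 = 419$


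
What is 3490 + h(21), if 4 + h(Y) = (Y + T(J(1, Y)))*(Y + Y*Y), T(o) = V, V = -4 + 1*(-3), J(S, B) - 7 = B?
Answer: 9954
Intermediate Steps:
J(S, B) = 7 + B
V = -7 (V = -4 - 3 = -7)
T(o) = -7
h(Y) = -4 + (-7 + Y)*(Y + Y²) (h(Y) = -4 + (Y - 7)*(Y + Y*Y) = -4 + (-7 + Y)*(Y + Y²))
3490 + h(21) = 3490 + (-4 + 21³ - 7*21 - 6*21²) = 3490 + (-4 + 9261 - 147 - 6*441) = 3490 + (-4 + 9261 - 147 - 2646) = 3490 + 6464 = 9954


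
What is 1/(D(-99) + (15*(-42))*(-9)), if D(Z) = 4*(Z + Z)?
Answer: 1/4878 ≈ 0.00020500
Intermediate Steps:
D(Z) = 8*Z (D(Z) = 4*(2*Z) = 8*Z)
1/(D(-99) + (15*(-42))*(-9)) = 1/(8*(-99) + (15*(-42))*(-9)) = 1/(-792 - 630*(-9)) = 1/(-792 + 5670) = 1/4878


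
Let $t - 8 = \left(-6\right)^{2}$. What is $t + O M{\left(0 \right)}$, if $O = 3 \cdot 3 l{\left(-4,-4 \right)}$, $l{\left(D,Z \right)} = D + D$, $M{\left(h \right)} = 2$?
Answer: $-100$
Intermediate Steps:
$l{\left(D,Z \right)} = 2 D$
$O = -72$ ($O = 3 \cdot 3 \cdot 2 \left(-4\right) = 9 \left(-8\right) = -72$)
$t = 44$ ($t = 8 + \left(-6\right)^{2} = 8 + 36 = 44$)
$t + O M{\left(0 \right)} = 44 - 144 = -100$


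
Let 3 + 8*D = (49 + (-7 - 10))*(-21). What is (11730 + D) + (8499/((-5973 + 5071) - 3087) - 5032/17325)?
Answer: 6437241037541/552875400 ≈ 11643.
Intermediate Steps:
D = -675/8 (D = -3/8 + ((49 + (-7 - 10))*(-21))/8 = -3/8 + ((49 - 17)*(-21))/8 = -3/8 + (32*(-21))/8 = -3/8 + (⅛)*(-672) = -3/8 - 84 = -675/8 ≈ -84.375)
(11730 + D) + (8499/((-5973 + 5071) - 3087) - 5032/17325) = (11730 - 675/8) + (8499/((-5973 + 5071) - 3087) - 5032/17325) = 93165/8 + (8499/(-902 - 3087) - 5032*1/17325) = 93165/8 + (8499/(-3989) - 5032/17325) = 93165/8 + (8499*(-1/3989) - 5032/17325) = 93165/8 + (-8499/3989 - 5032/17325) = 93165/8 - 167317823/69109425 = 6437241037541/552875400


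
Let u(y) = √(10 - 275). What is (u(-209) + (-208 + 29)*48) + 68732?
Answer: 60140 + I*√265 ≈ 60140.0 + 16.279*I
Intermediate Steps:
u(y) = I*√265 (u(y) = √(-265) = I*√265)
(u(-209) + (-208 + 29)*48) + 68732 = (I*√265 + (-208 + 29)*48) + 68732 = (I*√265 - 179*48) + 68732 = (I*√265 - 8592) + 68732 = (-8592 + I*√265) + 68732 = 60140 + I*√265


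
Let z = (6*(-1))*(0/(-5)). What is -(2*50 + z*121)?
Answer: -100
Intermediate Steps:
z = 0 (z = -0*(-1)/5 = -6*0 = 0)
-(2*50 + z*121) = -(2*50 + 0*121) = -(100 + 0) = -1*100 = -100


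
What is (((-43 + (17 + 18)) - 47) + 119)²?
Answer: 4096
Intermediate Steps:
(((-43 + (17 + 18)) - 47) + 119)² = (((-43 + 35) - 47) + 119)² = ((-8 - 47) + 119)² = (-55 + 119)² = 64² = 4096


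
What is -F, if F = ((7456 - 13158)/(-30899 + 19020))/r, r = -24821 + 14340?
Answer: 5702/124503799 ≈ 4.5798e-5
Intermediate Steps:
r = -10481
F = -5702/124503799 (F = ((7456 - 13158)/(-30899 + 19020))/(-10481) = -5702/(-11879)*(-1/10481) = -5702*(-1/11879)*(-1/10481) = (5702/11879)*(-1/10481) = -5702/124503799 ≈ -4.5798e-5)
-F = -1*(-5702/124503799) = 5702/124503799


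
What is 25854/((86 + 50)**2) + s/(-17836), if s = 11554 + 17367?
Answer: -9223859/41236832 ≈ -0.22368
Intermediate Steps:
s = 28921
25854/((86 + 50)**2) + s/(-17836) = 25854/((86 + 50)**2) + 28921/(-17836) = 25854/(136**2) + 28921*(-1/17836) = 25854/18496 - 28921/17836 = 25854*(1/18496) - 28921/17836 = 12927/9248 - 28921/17836 = -9223859/41236832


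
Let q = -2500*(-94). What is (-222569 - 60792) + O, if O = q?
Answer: -48361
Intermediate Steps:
q = 235000
O = 235000
(-222569 - 60792) + O = (-222569 - 60792) + 235000 = -283361 + 235000 = -48361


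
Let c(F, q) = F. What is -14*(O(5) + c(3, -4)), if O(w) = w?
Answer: -112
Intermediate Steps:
-14*(O(5) + c(3, -4)) = -14*(5 + 3) = -14*8 = -112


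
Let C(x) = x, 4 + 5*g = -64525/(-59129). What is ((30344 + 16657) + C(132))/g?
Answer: -13934635785/171991 ≈ -81020.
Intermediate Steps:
g = -171991/295645 (g = -⅘ + (-64525/(-59129))/5 = -⅘ + (-64525*(-1/59129))/5 = -⅘ + (⅕)*(64525/59129) = -⅘ + 12905/59129 = -171991/295645 ≈ -0.58175)
((30344 + 16657) + C(132))/g = ((30344 + 16657) + 132)/(-171991/295645) = (47001 + 132)*(-295645/171991) = 47133*(-295645/171991) = -13934635785/171991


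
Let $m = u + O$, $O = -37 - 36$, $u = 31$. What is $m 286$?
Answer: $-12012$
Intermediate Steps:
$O = -73$ ($O = -37 - 36 = -73$)
$m = -42$ ($m = 31 - 73 = -42$)
$m 286 = \left(-42\right) 286 = -12012$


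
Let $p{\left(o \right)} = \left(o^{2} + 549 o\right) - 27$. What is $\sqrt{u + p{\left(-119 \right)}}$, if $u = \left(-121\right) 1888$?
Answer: $i \sqrt{279645} \approx 528.81 i$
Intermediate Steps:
$p{\left(o \right)} = -27 + o^{2} + 549 o$
$u = -228448$
$\sqrt{u + p{\left(-119 \right)}} = \sqrt{-228448 + \left(-27 + \left(-119\right)^{2} + 549 \left(-119\right)\right)} = \sqrt{-228448 - 51197} = \sqrt{-279645} = i \sqrt{279645}$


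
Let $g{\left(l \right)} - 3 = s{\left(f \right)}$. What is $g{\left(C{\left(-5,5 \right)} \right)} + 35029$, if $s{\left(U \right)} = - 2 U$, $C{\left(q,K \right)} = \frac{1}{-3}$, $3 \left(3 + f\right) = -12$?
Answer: $35046$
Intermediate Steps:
$f = -7$ ($f = -3 + \frac{1}{3} \left(-12\right) = -3 - 4 = -7$)
$C{\left(q,K \right)} = - \frac{1}{3}$
$g{\left(l \right)} = 17$ ($g{\left(l \right)} = 3 - -14 = 3 + 14 = 17$)
$g{\left(C{\left(-5,5 \right)} \right)} + 35029 = 17 + 35029 = 35046$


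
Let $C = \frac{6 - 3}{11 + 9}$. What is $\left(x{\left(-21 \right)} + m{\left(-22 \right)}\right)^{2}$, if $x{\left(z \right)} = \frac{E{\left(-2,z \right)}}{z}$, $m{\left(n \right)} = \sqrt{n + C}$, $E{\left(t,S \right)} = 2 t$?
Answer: $- \frac{192397}{8820} + \frac{4 i \sqrt{2185}}{105} \approx -21.814 + 1.7807 i$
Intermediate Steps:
$C = \frac{3}{20} \approx 0.15$
$m{\left(n \right)} = \sqrt{\frac{3}{20} + n}$ ($m{\left(n \right)} = \sqrt{n + \frac{3}{20}} = \sqrt{\frac{3}{20} + n}$)
$x{\left(z \right)} = - \frac{4}{z}$ ($x{\left(z \right)} = \frac{2 \left(-2\right)}{z} = - \frac{4}{z}$)
$\left(x{\left(-21 \right)} + m{\left(-22 \right)}\right)^{2} = \left(- \frac{4}{-21} + \frac{\sqrt{15 + 100 \left(-22\right)}}{10}\right)^{2} = \left(\left(-4\right) \left(- \frac{1}{21}\right) + \frac{\sqrt{15 - 2200}}{10}\right)^{2} = \left(\frac{4}{21} + \frac{\sqrt{-2185}}{10}\right)^{2} = \left(\frac{4}{21} + \frac{i \sqrt{2185}}{10}\right)^{2}$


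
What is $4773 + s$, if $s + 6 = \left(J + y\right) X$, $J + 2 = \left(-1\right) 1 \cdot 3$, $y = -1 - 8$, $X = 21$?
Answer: $4473$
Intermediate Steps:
$y = -9$ ($y = -1 - 8 = -9$)
$J = -5$ ($J = -2 + \left(-1\right) 1 \cdot 3 = -2 - 3 = -5$)
$s = -300$ ($s = -6 + \left(-5 - 9\right) 21 = -6 - 294 = -300$)
$4773 + s = 4773 - 300 = 4473$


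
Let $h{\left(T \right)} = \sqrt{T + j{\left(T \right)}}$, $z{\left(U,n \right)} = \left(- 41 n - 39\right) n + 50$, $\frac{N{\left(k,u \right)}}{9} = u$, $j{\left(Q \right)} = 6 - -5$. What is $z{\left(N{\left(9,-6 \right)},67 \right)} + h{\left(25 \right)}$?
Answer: $-186606$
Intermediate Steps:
$j{\left(Q \right)} = 11$ ($j{\left(Q \right)} = 6 + 5 = 11$)
$N{\left(k,u \right)} = 9 u$
$z{\left(U,n \right)} = 50 + n \left(-39 - 41 n\right)$ ($z{\left(U,n \right)} = \left(-39 - 41 n\right) n + 50 = n \left(-39 - 41 n\right) + 50 = 50 + n \left(-39 - 41 n\right)$)
$h{\left(T \right)} = \sqrt{11 + T}$ ($h{\left(T \right)} = \sqrt{T + 11} = \sqrt{11 + T}$)
$z{\left(N{\left(9,-6 \right)},67 \right)} + h{\left(25 \right)} = \left(50 - 41 \cdot 67^{2} - 2613\right) + \sqrt{11 + 25} = \left(50 - 184049 - 2613\right) + \sqrt{36} = \left(50 - 184049 - 2613\right) + 6 = -186612 + 6 = -186606$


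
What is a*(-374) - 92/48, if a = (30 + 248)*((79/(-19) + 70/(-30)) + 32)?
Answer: -604701589/228 ≈ -2.6522e+6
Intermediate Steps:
a = 404212/57 (a = 278*((79*(-1/19) + 70*(-1/30)) + 32) = 278*((-79/19 - 7/3) + 32) = 278*(-370/57 + 32) = 278*(1454/57) = 404212/57 ≈ 7091.4)
a*(-374) - 92/48 = (404212/57)*(-374) - 92/48 = -151175288/57 - 92/48 = -151175288/57 - 2*23/24 = -151175288/57 - 23/12 = -604701589/228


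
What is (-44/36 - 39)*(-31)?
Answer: 11222/9 ≈ 1246.9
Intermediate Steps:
(-44/36 - 39)*(-31) = (-44*1/36 - 39)*(-31) = (-11/9 - 39)*(-31) = -362/9*(-31) = 11222/9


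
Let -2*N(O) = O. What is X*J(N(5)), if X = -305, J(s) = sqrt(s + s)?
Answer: -305*I*sqrt(5) ≈ -682.0*I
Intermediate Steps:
N(O) = -O/2
J(s) = sqrt(2)*sqrt(s) (J(s) = sqrt(2*s) = sqrt(2)*sqrt(s))
X*J(N(5)) = -305*sqrt(2)*sqrt(-1/2*5) = -305*sqrt(2)*sqrt(-5/2) = -305*sqrt(2)*I*sqrt(10)/2 = -305*I*sqrt(5)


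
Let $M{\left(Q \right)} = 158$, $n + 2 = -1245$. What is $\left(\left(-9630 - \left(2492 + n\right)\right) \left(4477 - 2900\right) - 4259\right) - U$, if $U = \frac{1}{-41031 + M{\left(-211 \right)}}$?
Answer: $- \frac{701140918981}{40873} \approx -1.7154 \cdot 10^{7}$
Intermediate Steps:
$n = -1247$ ($n = -2 - 1245 = -1247$)
$U = - \frac{1}{40873}$ ($U = \frac{1}{-41031 + 158} = \frac{1}{-40873} = - \frac{1}{40873} \approx -2.4466 \cdot 10^{-5}$)
$\left(\left(-9630 - \left(2492 + n\right)\right) \left(4477 - 2900\right) - 4259\right) - U = \left(\left(-9630 - 1245\right) \left(4477 - 2900\right) - 4259\right) - - \frac{1}{40873} = \left(\left(-9630 + \left(-2492 + 1247\right)\right) 1577 - 4259\right) + \frac{1}{40873} = \left(\left(-9630 - 1245\right) 1577 - 4259\right) + \frac{1}{40873} = \left(\left(-10875\right) 1577 - 4259\right) + \frac{1}{40873} = \left(-17149875 - 4259\right) + \frac{1}{40873} = -17154134 + \frac{1}{40873} = - \frac{701140918981}{40873}$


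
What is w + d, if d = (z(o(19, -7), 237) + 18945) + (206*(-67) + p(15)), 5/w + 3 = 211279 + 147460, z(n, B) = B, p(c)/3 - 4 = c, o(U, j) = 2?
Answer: 1950447637/358736 ≈ 5437.0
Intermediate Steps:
p(c) = 12 + 3*c
w = 5/358736 (w = 5/(-3 + (211279 + 147460)) = 5/(-3 + 358739) = 5/358736 ≈ 1.3938e-5)
d = 5437 (d = (237 + 18945) + (206*(-67) + (12 + 3*15)) = 19182 + (-13802 + (12 + 45)) = 19182 + (-13802 + 57) = 19182 - 13745 = 5437)
w + d = 5/358736 + 5437 = 1950447637/358736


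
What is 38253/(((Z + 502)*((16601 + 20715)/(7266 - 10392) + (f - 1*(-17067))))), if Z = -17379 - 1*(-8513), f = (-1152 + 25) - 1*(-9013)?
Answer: -486093/2650835908 ≈ -0.00018337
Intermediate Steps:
f = 7886 (f = -1127 + 9013 = 7886)
Z = -8866 (Z = -17379 + 8513 = -8866)
38253/(((Z + 502)*((16601 + 20715)/(7266 - 10392) + (f - 1*(-17067))))) = 38253/(((-8866 + 502)*((16601 + 20715)/(7266 - 10392) + (7886 - 1*(-17067))))) = 38253/((-8364*(37316/(-3126) + (7886 + 17067)))) = 38253/((-8364*(37316*(-1/3126) + 24953))) = 38253/((-8364*(-18658/1563 + 24953))) = 38253/((-8364*38982881/1563)) = 38253/(-108684272228/521) = 38253*(-521/108684272228) = -486093/2650835908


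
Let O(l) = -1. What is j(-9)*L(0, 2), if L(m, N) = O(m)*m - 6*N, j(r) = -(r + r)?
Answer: -216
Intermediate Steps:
j(r) = -2*r
L(m, N) = -m - 6*N
j(-9)*L(0, 2) = (-2*(-9))*(-1*0 - 6*2) = 18*(0 - 12) = 18*(-12) = -216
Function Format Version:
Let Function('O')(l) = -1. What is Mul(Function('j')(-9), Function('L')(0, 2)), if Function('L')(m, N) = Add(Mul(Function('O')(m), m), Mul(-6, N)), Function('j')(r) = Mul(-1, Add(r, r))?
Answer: -216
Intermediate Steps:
Function('j')(r) = Mul(-2, r) (Function('j')(r) = Mul(-1, Mul(2, r)) = Mul(-2, r))
Function('L')(m, N) = Add(Mul(-1, m), Mul(-6, N))
Mul(Function('j')(-9), Function('L')(0, 2)) = Mul(Mul(-2, -9), Add(Mul(-1, 0), Mul(-6, 2))) = Mul(18, Add(0, -12)) = Mul(18, -12) = -216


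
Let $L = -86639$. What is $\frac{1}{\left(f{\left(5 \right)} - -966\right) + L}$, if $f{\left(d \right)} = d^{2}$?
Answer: $- \frac{1}{85648} \approx -1.1676 \cdot 10^{-5}$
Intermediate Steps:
$\frac{1}{\left(f{\left(5 \right)} - -966\right) + L} = \frac{1}{\left(5^{2} - -966\right) - 86639} = \frac{1}{\left(25 + 966\right) - 86639} = \frac{1}{991 - 86639} = \frac{1}{-85648} = - \frac{1}{85648}$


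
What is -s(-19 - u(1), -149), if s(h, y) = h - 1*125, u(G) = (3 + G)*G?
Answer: 148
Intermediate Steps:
u(G) = G*(3 + G)
s(h, y) = -125 + h (s(h, y) = h - 125 = -125 + h)
-s(-19 - u(1), -149) = -(-125 + (-19 - (3 + 1))) = -(-125 + (-19 - 4)) = -(-125 - 23) = -1*(-148) = 148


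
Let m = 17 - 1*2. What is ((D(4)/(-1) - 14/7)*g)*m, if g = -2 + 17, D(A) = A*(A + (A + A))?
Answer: -11250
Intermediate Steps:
D(A) = 3*A² (D(A) = A*(A + 2*A) = A*(3*A) = 3*A²)
g = 15
m = 15 (m = 17 - 2 = 15)
((D(4)/(-1) - 14/7)*g)*m = (((3*4²)/(-1) - 14/7)*15)*15 = (((3*16)*(-1) - 14*⅐)*15)*15 = ((48*(-1) - 2)*15)*15 = ((-48 - 2)*15)*15 = -50*15*15 = -750*15 = -11250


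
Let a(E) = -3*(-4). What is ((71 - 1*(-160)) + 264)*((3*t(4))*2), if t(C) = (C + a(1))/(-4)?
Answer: -11880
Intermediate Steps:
a(E) = 12
t(C) = -3 - C/4 (t(C) = (C + 12)/(-4) = (12 + C)*(-¼) = -3 - C/4)
((71 - 1*(-160)) + 264)*((3*t(4))*2) = ((71 - 1*(-160)) + 264)*((3*(-3 - ¼*4))*2) = ((71 + 160) + 264)*((3*(-3 - 1))*2) = (231 + 264)*((3*(-4))*2) = 495*(-12*2) = 495*(-24) = -11880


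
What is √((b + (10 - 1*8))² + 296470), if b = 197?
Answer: √336071 ≈ 579.72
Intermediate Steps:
√((b + (10 - 1*8))² + 296470) = √((197 + (10 - 1*8))² + 296470) = √((197 + (10 - 8))² + 296470) = √((197 + 2)² + 296470) = √(199² + 296470) = √(39601 + 296470) = √336071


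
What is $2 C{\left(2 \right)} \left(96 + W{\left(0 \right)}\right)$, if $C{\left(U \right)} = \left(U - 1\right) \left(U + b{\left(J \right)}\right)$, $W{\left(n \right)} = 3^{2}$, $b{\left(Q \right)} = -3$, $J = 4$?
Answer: $-210$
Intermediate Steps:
$W{\left(n \right)} = 9$
$C{\left(U \right)} = \left(-1 + U\right) \left(-3 + U\right)$ ($C{\left(U \right)} = \left(U - 1\right) \left(U - 3\right) = \left(-1 + U\right) \left(-3 + U\right)$)
$2 C{\left(2 \right)} \left(96 + W{\left(0 \right)}\right) = 2 \left(3 + 2^{2} - 8\right) \left(96 + 9\right) = 2 \left(3 + 4 - 8\right) 105 = 2 \left(-1\right) 105 = \left(-2\right) 105 = -210$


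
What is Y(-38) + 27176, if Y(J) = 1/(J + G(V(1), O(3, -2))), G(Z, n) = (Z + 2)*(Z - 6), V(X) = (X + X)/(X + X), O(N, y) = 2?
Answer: 1440327/53 ≈ 27176.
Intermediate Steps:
V(X) = 1 (V(X) = (2*X)/((2*X)) = (2*X)*(1/(2*X)) = 1)
G(Z, n) = (-6 + Z)*(2 + Z) (G(Z, n) = (2 + Z)*(-6 + Z) = (-6 + Z)*(2 + Z))
Y(J) = 1/(-15 + J) (Y(J) = 1/(J + (-12 + 1**2 - 4*1)) = 1/(J + (-12 + 1 - 4)) = 1/(J - 15) = 1/(-15 + J))
Y(-38) + 27176 = 1/(-15 - 38) + 27176 = 1/(-53) + 27176 = -1/53 + 27176 = 1440327/53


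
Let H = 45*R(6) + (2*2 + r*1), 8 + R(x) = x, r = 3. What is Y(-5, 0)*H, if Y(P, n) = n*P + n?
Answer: 0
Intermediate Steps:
R(x) = -8 + x
Y(P, n) = n + P*n (Y(P, n) = P*n + n = n + P*n)
H = -83 (H = 45*(-8 + 6) + (2*2 + 3*1) = 45*(-2) + (4 + 3) = -90 + 7 = -83)
Y(-5, 0)*H = (0*(1 - 5))*(-83) = (0*(-4))*(-83) = 0*(-83) = 0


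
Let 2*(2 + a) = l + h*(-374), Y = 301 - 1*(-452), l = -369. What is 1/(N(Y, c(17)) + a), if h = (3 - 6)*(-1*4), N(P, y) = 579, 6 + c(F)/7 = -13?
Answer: -2/3703 ≈ -0.00054010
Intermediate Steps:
c(F) = -133 (c(F) = -42 + 7*(-13) = -42 - 91 = -133)
Y = 753 (Y = 301 + 452 = 753)
h = 12 (h = -3*(-4) = 12)
a = -4861/2 (a = -2 + (-369 + 12*(-374))/2 = -2 + (-369 - 4488)/2 = -2 + (½)*(-4857) = -2 - 4857/2 = -4861/2 ≈ -2430.5)
1/(N(Y, c(17)) + a) = 1/(579 - 4861/2) = 1/(-3703/2) = -2/3703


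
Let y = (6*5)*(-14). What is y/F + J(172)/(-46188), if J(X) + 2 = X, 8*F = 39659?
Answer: -80966855/915884946 ≈ -0.088403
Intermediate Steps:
F = 39659/8 (F = (⅛)*39659 = 39659/8 ≈ 4957.4)
y = -420 (y = 30*(-14) = -420)
J(X) = -2 + X
y/F + J(172)/(-46188) = -420/39659/8 + (-2 + 172)/(-46188) = -420*8/39659 + 170*(-1/46188) = -3360/39659 - 85/23094 = -80966855/915884946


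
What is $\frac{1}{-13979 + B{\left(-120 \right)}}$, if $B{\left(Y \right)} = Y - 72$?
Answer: $- \frac{1}{14171} \approx -7.0567 \cdot 10^{-5}$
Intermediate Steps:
$B{\left(Y \right)} = -72 + Y$ ($B{\left(Y \right)} = Y - 72 = -72 + Y$)
$\frac{1}{-13979 + B{\left(-120 \right)}} = \frac{1}{-13979 - 192} = \frac{1}{-14171} = - \frac{1}{14171}$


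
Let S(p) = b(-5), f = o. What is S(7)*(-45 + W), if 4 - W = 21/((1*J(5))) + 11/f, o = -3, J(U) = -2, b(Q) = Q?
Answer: 805/6 ≈ 134.17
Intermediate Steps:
f = -3
S(p) = -5
W = 109/6 (W = 4 - (21/((1*(-2))) + 11/(-3)) = 4 - (21/(-2) + 11*(-1/3)) = 4 - (21*(-1/2) - 11/3) = 4 - (-21/2 - 11/3) = 4 - 1*(-85/6) = 4 + 85/6 = 109/6 ≈ 18.167)
S(7)*(-45 + W) = -5*(-45 + 109/6) = -5*(-161/6) = 805/6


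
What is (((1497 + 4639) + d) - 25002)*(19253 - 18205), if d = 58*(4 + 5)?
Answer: -19224512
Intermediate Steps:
d = 522 (d = 58*9 = 522)
(((1497 + 4639) + d) - 25002)*(19253 - 18205) = (((1497 + 4639) + 522) - 25002)*(19253 - 18205) = ((6136 + 522) - 25002)*1048 = (6658 - 25002)*1048 = -18344*1048 = -19224512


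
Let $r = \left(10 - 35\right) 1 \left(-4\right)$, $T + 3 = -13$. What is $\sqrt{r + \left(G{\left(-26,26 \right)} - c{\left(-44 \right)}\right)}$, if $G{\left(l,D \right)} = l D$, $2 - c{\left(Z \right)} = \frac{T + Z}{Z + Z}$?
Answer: $\frac{i \sqrt{279422}}{22} \approx 24.027 i$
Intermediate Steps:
$T = -16$ ($T = -3 - 13 = -16$)
$c{\left(Z \right)} = 2 - \frac{-16 + Z}{2 Z}$ ($c{\left(Z \right)} = 2 - \frac{-16 + Z}{Z + Z} = 2 - \frac{-16 + Z}{2 Z}$)
$G{\left(l,D \right)} = D l$
$r = 100$ ($r = \left(-25\right) \left(-4\right) = 100$)
$\sqrt{r + \left(G{\left(-26,26 \right)} - c{\left(-44 \right)}\right)} = \sqrt{100 + \left(26 \left(-26\right) - \left(\frac{3}{2} + \frac{8}{-44}\right)\right)} = \sqrt{100 - \left(\frac{1355}{2} - \frac{2}{11}\right)} = \sqrt{100 - \frac{14901}{22}} = \sqrt{- \frac{12701}{22}} = \frac{i \sqrt{279422}}{22}$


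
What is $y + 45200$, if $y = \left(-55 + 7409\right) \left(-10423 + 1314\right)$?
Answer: $-66942386$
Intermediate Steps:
$y = -66987586$ ($y = 7354 \left(-9109\right) = -66987586$)
$y + 45200 = -66987586 + 45200 = -66942386$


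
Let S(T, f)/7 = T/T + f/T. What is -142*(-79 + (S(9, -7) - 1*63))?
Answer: 179488/9 ≈ 19943.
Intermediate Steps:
S(T, f) = 7 + 7*f/T (S(T, f) = 7*(T/T + f/T) = 7*(1 + f/T) = 7 + 7*f/T)
-142*(-79 + (S(9, -7) - 1*63)) = -142*(-79 + ((7 + 7*(-7)/9) - 1*63)) = -142*(-79 + ((7 + 7*(-7)*(⅑)) - 63)) = -142*(-79 + ((7 - 49/9) - 63)) = -142*(-79 + (14/9 - 63)) = -142*(-79 - 553/9) = -142*(-1264/9) = 179488/9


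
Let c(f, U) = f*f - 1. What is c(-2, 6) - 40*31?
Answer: -1237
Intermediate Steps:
c(f, U) = -1 + f² (c(f, U) = f² - 1 = -1 + f²)
c(-2, 6) - 40*31 = (-1 + (-2)²) - 40*31 = (-1 + 4) - 1240 = 3 - 1240 = -1237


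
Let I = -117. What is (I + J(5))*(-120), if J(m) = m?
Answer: 13440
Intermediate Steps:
(I + J(5))*(-120) = (-117 + 5)*(-120) = -112*(-120) = 13440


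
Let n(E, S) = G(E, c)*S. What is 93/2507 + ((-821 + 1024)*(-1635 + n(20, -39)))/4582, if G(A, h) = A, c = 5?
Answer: -42366141/396106 ≈ -106.96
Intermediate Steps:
n(E, S) = E*S
93/2507 + ((-821 + 1024)*(-1635 + n(20, -39)))/4582 = 93/2507 + ((-821 + 1024)*(-1635 + 20*(-39)))/4582 = 93*(1/2507) + (203*(-1635 - 780))*(1/4582) = 93/2507 + (203*(-2415))*(1/4582) = 93/2507 - 490245*1/4582 = 93/2507 - 16905/158 = -42366141/396106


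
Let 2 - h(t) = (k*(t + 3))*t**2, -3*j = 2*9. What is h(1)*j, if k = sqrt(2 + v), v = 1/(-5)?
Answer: -12 + 72*sqrt(5)/5 ≈ 20.199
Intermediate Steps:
v = -1/5 ≈ -0.20000
k = 3*sqrt(5)/5 (k = sqrt(2 - 1/5) = sqrt(9/5) = 3*sqrt(5)/5 ≈ 1.3416)
j = -6 (j = -2*9/3 = -1/3*18 = -6)
h(t) = 2 - 3*sqrt(5)*t**2*(3 + t)/5 (h(t) = 2 - (3*sqrt(5)/5)*(t + 3)*t**2 = 2 - (3*sqrt(5)/5)*(3 + t)*t**2 = 2 - 3*sqrt(5)*(3 + t)/5*t**2 = 2 - 3*sqrt(5)*t**2*(3 + t)/5)
h(1)*j = (2 - 9/5*sqrt(5)*1**2 - 3/5*sqrt(5)*1**3)*(-6) = (2 - 9/5*sqrt(5)*1 - 3/5*sqrt(5)*1)*(-6) = (2 - 9*sqrt(5)/5 - 3*sqrt(5)/5)*(-6) = (2 - 12*sqrt(5)/5)*(-6) = -12 + 72*sqrt(5)/5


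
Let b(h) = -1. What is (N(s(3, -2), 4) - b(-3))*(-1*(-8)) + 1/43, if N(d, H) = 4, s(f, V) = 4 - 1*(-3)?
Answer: 1721/43 ≈ 40.023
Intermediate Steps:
s(f, V) = 7 (s(f, V) = 4 + 3 = 7)
(N(s(3, -2), 4) - b(-3))*(-1*(-8)) + 1/43 = (4 - 1*(-1))*(-1*(-8)) + 1/43 = (4 + 1)*8 + 1/43 = 5*8 + 1/43 = 40 + 1/43 = 1721/43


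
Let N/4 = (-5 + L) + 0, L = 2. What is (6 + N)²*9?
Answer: 324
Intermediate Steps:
N = -12 (N = 4*((-5 + 2) + 0) = 4*(-3 + 0) = 4*(-3) = -12)
(6 + N)²*9 = (6 - 12)²*9 = (-6)²*9 = 36*9 = 324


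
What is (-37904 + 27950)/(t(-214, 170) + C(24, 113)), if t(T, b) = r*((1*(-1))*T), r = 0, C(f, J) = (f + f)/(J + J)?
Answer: -187467/4 ≈ -46867.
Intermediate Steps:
C(f, J) = f/J (C(f, J) = (2*f)/((2*J)) = (2*f)*(1/(2*J)) = f/J)
t(T, b) = 0 (t(T, b) = 0*((1*(-1))*T) = 0*(-T) = 0)
(-37904 + 27950)/(t(-214, 170) + C(24, 113)) = (-37904 + 27950)/(0 + 24/113) = -9954/(0 + 24*(1/113)) = -9954/(0 + 24/113) = -9954/24/113 = -9954*113/24 = -187467/4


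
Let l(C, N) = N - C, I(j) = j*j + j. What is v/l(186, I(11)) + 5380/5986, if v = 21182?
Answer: -31626233/80811 ≈ -391.36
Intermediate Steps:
I(j) = j + j**2 (I(j) = j**2 + j = j + j**2)
v/l(186, I(11)) + 5380/5986 = 21182/(11*(1 + 11) - 1*186) + 5380/5986 = 21182/(11*12 - 186) + 5380*(1/5986) = 21182/(132 - 186) + 2690/2993 = 21182/(-54) + 2690/2993 = 21182*(-1/54) + 2690/2993 = -10591/27 + 2690/2993 = -31626233/80811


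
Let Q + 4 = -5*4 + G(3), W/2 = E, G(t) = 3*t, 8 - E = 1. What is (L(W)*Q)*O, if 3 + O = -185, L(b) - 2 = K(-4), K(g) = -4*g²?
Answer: -174840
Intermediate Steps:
E = 7 (E = 8 - 1*1 = 8 - 1 = 7)
W = 14 (W = 2*7 = 14)
L(b) = -62 (L(b) = 2 - 4*(-4)² = 2 - 4*16 = 2 - 64 = -62)
O = -188 (O = -3 - 185 = -188)
Q = -15 (Q = -4 + (-5*4 + 3*3) = -4 + (-20 + 9) = -4 - 11 = -15)
(L(W)*Q)*O = -62*(-15)*(-188) = 930*(-188) = -174840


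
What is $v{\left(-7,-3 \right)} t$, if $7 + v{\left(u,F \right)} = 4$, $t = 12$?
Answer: $-36$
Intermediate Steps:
$v{\left(u,F \right)} = -3$ ($v{\left(u,F \right)} = -7 + 4 = -3$)
$v{\left(-7,-3 \right)} t = \left(-3\right) 12 = -36$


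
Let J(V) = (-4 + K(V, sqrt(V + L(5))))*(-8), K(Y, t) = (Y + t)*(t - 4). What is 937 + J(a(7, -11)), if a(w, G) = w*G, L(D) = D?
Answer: -919 + 3888*I*sqrt(2) ≈ -919.0 + 5498.5*I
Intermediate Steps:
a(w, G) = G*w
K(Y, t) = (-4 + t)*(Y + t) (K(Y, t) = (Y + t)*(-4 + t) = (-4 + t)*(Y + t))
J(V) = -8 + 24*V + 32*sqrt(5 + V) - 8*V*sqrt(5 + V) (J(V) = (-4 + ((sqrt(V + 5))**2 - 4*V - 4*sqrt(V + 5) + V*sqrt(V + 5)))*(-8) = (-4 + ((sqrt(5 + V))**2 - 4*V - 4*sqrt(5 + V) + V*sqrt(5 + V)))*(-8) = (-4 + ((5 + V) - 4*V - 4*sqrt(5 + V) + V*sqrt(5 + V)))*(-8) = (-4 + (5 - 4*sqrt(5 + V) - 3*V + V*sqrt(5 + V)))*(-8) = (1 - 4*sqrt(5 + V) - 3*V + V*sqrt(5 + V))*(-8) = -8 + 24*V + 32*sqrt(5 + V) - 8*V*sqrt(5 + V))
937 + J(a(7, -11)) = 937 + (-8 + 24*(-11*7) + 32*sqrt(5 - 11*7) - 8*(-11*7)*sqrt(5 - 11*7)) = 937 + (-8 + 24*(-77) + 32*sqrt(5 - 77) - 8*(-77)*sqrt(5 - 77)) = 937 + (-8 - 1848 + 32*sqrt(-72) - 8*(-77)*sqrt(-72)) = 937 + (-8 - 1848 + 32*(6*I*sqrt(2)) - 8*(-77)*6*I*sqrt(2)) = 937 + (-8 - 1848 + 192*I*sqrt(2) + 3696*I*sqrt(2)) = 937 + (-1856 + 3888*I*sqrt(2)) = -919 + 3888*I*sqrt(2)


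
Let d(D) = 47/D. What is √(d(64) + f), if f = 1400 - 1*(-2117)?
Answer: 3*√25015/8 ≈ 59.310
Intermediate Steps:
f = 3517 (f = 1400 + 2117 = 3517)
√(d(64) + f) = √(47/64 + 3517) = √(225135/64) = 3*√25015/8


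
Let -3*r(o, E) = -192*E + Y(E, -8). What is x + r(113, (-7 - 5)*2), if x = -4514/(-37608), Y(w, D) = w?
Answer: -28730255/18804 ≈ -1527.9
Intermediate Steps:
x = 2257/18804 (x = -4514*(-1/37608) = 2257/18804 ≈ 0.12003)
r(o, E) = 191*E/3 (r(o, E) = -(-192*E + E)/3 = -(-191)*E/3 = 191*E/3)
x + r(113, (-7 - 5)*2) = 2257/18804 + 191*((-7 - 5)*2)/3 = 2257/18804 + 191*(-12*2)/3 = 2257/18804 + (191/3)*(-24) = 2257/18804 - 1528 = -28730255/18804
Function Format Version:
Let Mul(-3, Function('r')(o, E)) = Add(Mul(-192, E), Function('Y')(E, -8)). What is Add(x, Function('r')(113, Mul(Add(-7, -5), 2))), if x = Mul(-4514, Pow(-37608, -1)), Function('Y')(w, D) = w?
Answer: Rational(-28730255, 18804) ≈ -1527.9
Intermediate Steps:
x = Rational(2257, 18804) (x = Mul(-4514, Rational(-1, 37608)) = Rational(2257, 18804) ≈ 0.12003)
Function('r')(o, E) = Mul(Rational(191, 3), E) (Function('r')(o, E) = Mul(Rational(-1, 3), Add(Mul(-192, E), E)) = Mul(Rational(-1, 3), Mul(-191, E)) = Mul(Rational(191, 3), E))
Add(x, Function('r')(113, Mul(Add(-7, -5), 2))) = Add(Rational(2257, 18804), Mul(Rational(191, 3), Mul(Add(-7, -5), 2))) = Add(Rational(2257, 18804), Mul(Rational(191, 3), Mul(-12, 2))) = Add(Rational(2257, 18804), Mul(Rational(191, 3), -24)) = Add(Rational(2257, 18804), -1528) = Rational(-28730255, 18804)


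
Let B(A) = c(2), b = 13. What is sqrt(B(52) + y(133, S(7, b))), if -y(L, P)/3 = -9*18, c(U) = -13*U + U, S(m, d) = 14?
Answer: sqrt(462) ≈ 21.494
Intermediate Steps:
c(U) = -12*U
B(A) = -24 (B(A) = -12*2 = -24)
y(L, P) = 486 (y(L, P) = -(-27)*18 = -3*(-162) = 486)
sqrt(B(52) + y(133, S(7, b))) = sqrt(-24 + 486) = sqrt(462)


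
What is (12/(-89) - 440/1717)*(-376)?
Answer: 22471264/152813 ≈ 147.05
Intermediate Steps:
(12/(-89) - 440/1717)*(-376) = (12*(-1/89) - 440*1/1717)*(-376) = (-12/89 - 440/1717)*(-376) = -59764/152813*(-376) = 22471264/152813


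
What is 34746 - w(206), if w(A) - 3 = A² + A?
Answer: -7899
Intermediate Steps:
w(A) = 3 + A + A² (w(A) = 3 + (A² + A) = 3 + (A + A²) = 3 + A + A²)
34746 - w(206) = 34746 - (3 + 206 + 206²) = 34746 - (3 + 206 + 42436) = 34746 - 1*42645 = 34746 - 42645 = -7899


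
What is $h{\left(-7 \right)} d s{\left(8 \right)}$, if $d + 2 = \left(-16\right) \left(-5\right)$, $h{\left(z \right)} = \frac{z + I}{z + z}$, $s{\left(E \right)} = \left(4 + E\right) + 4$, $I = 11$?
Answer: $- \frac{2496}{7} \approx -356.57$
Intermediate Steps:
$s{\left(E \right)} = 8 + E$
$h{\left(z \right)} = \frac{11 + z}{2 z}$ ($h{\left(z \right)} = \frac{z + 11}{z + z} = \frac{11 + z}{2 z}$)
$d = 78$ ($d = -2 - -80 = -2 + 80 = 78$)
$h{\left(-7 \right)} d s{\left(8 \right)} = \frac{11 - 7}{2 \left(-7\right)} 78 \left(8 + 8\right) = \frac{1}{2} \left(- \frac{1}{7}\right) 4 \cdot 78 \cdot 16 = \left(- \frac{2}{7}\right) 78 \cdot 16 = \left(- \frac{156}{7}\right) 16 = - \frac{2496}{7}$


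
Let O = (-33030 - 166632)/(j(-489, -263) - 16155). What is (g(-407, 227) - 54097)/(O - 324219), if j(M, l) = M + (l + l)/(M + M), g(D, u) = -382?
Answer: 443385676787/2638608302289 ≈ 0.16804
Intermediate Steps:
j(M, l) = M + l/M (j(M, l) = M + (2*l)/((2*M)) = M + (2*l)*(1/(2*M)) = M + l/M)
O = 97634718/8138653 (O = (-33030 - 166632)/((-489 - 263/(-489)) - 16155) = -199662/((-489 - 263*(-1/489)) - 16155) = -199662/((-489 + 263/489) - 16155) = -199662/(-238858/489 - 16155) = -199662/(-8138653/489) = -199662*(-489/8138653) = 97634718/8138653 ≈ 11.996)
(g(-407, 227) - 54097)/(O - 324219) = (-382 - 54097)/(97634718/8138653 - 324219) = -54479/(-2638608302289/8138653) = -54479*(-8138653/2638608302289) = 443385676787/2638608302289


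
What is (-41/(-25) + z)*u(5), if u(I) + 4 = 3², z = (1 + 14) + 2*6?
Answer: 716/5 ≈ 143.20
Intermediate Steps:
z = 27 (z = 15 + 12 = 27)
u(I) = 5 (u(I) = -4 + 3² = -4 + 9 = 5)
(-41/(-25) + z)*u(5) = (-41/(-25) + 27)*5 = (-41*(-1/25) + 27)*5 = (41/25 + 27)*5 = (716/25)*5 = 716/5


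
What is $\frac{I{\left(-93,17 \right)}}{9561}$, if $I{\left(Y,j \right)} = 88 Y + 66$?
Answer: $- \frac{2706}{3187} \approx -0.84907$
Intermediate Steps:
$I{\left(Y,j \right)} = 66 + 88 Y$
$\frac{I{\left(-93,17 \right)}}{9561} = \frac{66 + 88 \left(-93\right)}{9561} = \left(66 - 8184\right) \frac{1}{9561} = \left(-8118\right) \frac{1}{9561} = - \frac{2706}{3187}$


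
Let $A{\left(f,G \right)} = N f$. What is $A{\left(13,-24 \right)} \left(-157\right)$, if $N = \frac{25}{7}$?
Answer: $- \frac{51025}{7} \approx -7289.3$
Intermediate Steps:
$N = \frac{25}{7}$ ($N = 25 \cdot \frac{1}{7} = \frac{25}{7} \approx 3.5714$)
$A{\left(f,G \right)} = \frac{25 f}{7}$
$A{\left(13,-24 \right)} \left(-157\right) = \frac{25}{7} \cdot 13 \left(-157\right) = \frac{325}{7} \left(-157\right) = - \frac{51025}{7}$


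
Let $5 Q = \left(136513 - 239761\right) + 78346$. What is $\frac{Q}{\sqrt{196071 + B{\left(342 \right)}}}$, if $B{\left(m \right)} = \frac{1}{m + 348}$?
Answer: $- \frac{24902 \sqrt{93349403790}}{676444955} \approx -11.248$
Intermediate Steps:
$B{\left(m \right)} = \frac{1}{348 + m}$
$Q = - \frac{24902}{5}$ ($Q = \frac{\left(136513 - 239761\right) + 78346}{5} = \frac{-103248 + 78346}{5} = \frac{1}{5} \left(-24902\right) = - \frac{24902}{5} \approx -4980.4$)
$\frac{Q}{\sqrt{196071 + B{\left(342 \right)}}} = - \frac{24902}{5 \sqrt{196071 + \frac{1}{348 + 342}}} = - \frac{24902}{5 \sqrt{196071 + \frac{1}{690}}} = - \frac{24902}{5 \sqrt{\frac{135288991}{690}}} = - \frac{24902}{5 \frac{\sqrt{93349403790}}{690}} = - \frac{24902 \frac{\sqrt{93349403790}}{135288991}}{5} = - \frac{24902 \sqrt{93349403790}}{676444955}$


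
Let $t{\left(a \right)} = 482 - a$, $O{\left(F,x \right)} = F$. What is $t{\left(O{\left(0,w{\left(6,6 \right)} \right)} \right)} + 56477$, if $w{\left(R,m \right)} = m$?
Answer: $56959$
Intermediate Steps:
$t{\left(O{\left(0,w{\left(6,6 \right)} \right)} \right)} + 56477 = \left(482 - 0\right) + 56477 = \left(482 + 0\right) + 56477 = 482 + 56477 = 56959$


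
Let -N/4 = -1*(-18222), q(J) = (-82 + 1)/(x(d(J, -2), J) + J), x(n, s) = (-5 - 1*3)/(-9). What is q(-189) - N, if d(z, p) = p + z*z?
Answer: 123400113/1693 ≈ 72888.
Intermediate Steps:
d(z, p) = p + z**2
x(n, s) = 8/9 (x(n, s) = (-5 - 3)*(-1/9) = -8*(-1/9) = 8/9)
q(J) = -81/(8/9 + J) (q(J) = (-82 + 1)/(8/9 + J) = -81/(8/9 + J))
N = -72888 (N = -(-4)*(-18222) = -4*18222 = -72888)
q(-189) - N = -729/(8 + 9*(-189)) - 1*(-72888) = -729/(8 - 1701) + 72888 = -729/(-1693) + 72888 = -729*(-1/1693) + 72888 = 729/1693 + 72888 = 123400113/1693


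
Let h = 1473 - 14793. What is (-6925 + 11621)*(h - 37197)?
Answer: -237227832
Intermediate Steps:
h = -13320
(-6925 + 11621)*(h - 37197) = (-6925 + 11621)*(-13320 - 37197) = 4696*(-50517) = -237227832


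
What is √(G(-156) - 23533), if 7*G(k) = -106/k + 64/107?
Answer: I*√80320567312986/58422 ≈ 153.4*I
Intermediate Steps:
G(k) = 64/749 - 106/(7*k) (G(k) = (-106/k + 64/107)/7 = (64/107 - 106/k)/7 = 64/749 - 106/(7*k))
√(G(-156) - 23533) = √((2/749)*(-5671 + 32*(-156))/(-156) - 23533) = √((2/749)*(-1/156)*(-5671 - 4992) - 23533) = √((2/749)*(-1/156)*(-10663) - 23533) = √(10663/58422 - 23533) = √(-1374834263/58422) = I*√80320567312986/58422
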